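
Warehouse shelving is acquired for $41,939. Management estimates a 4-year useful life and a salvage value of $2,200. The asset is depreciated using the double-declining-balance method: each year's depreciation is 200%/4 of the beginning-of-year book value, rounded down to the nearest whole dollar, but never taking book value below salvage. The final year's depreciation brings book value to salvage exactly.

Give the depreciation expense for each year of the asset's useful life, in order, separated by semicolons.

Depreciable base = $41,939 − $2,200 = $39,739.
Year 1: ⌊$41,939 × 200%/4⌋ = $20,969. Book value $20,970.
Year 2: ⌊$20,970 × 200%/4⌋ = $10,485. Book value $10,485.
Year 3: ⌊$10,485 × 200%/4⌋ = $5,242. Book value $5,243.
Year 4 (final): $5,243 − $2,200 = $3,043. Book value $2,200.

$20,969; $10,485; $5,242; $3,043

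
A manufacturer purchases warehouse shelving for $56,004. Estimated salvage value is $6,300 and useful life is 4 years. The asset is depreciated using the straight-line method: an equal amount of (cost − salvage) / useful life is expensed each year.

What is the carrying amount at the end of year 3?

$18,726

Depreciable base = $56,004 − $6,300 = $49,704.
Annual expense = $49,704 / 4 = $12,426.
End of year 1: book value $43,578.
End of year 2: book value $31,152.
End of year 3: book value $18,726.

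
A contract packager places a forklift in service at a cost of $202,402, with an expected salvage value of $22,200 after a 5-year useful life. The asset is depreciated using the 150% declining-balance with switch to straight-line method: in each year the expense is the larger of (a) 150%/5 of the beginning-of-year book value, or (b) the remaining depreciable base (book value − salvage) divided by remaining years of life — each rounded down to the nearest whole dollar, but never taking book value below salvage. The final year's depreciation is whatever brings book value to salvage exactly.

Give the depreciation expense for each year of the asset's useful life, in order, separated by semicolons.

Depreciable base = $202,402 − $22,200 = $180,202.
Year 1: DB = ⌊$202,402 × 150%/5⌋ = $60,720; SL = ⌊$180,202/5⌋ = $36,040 → take DB $60,720. Book value $141,682.
Year 2: DB = ⌊$141,682 × 150%/5⌋ = $42,504; SL = ⌊$119,482/4⌋ = $29,870 → take DB $42,504. Book value $99,178.
Year 3: DB = ⌊$99,178 × 150%/5⌋ = $29,753; SL = ⌊$76,978/3⌋ = $25,659 → take DB $29,753. Book value $69,425.
Year 4: DB = ⌊$69,425 × 150%/5⌋ = $20,827; SL = ⌊$47,225/2⌋ = $23,612 → take SL $23,612. Book value $45,813.
Year 5 (final): $45,813 − $22,200 = $23,613. Book value $22,200.

$60,720; $42,504; $29,753; $23,612; $23,613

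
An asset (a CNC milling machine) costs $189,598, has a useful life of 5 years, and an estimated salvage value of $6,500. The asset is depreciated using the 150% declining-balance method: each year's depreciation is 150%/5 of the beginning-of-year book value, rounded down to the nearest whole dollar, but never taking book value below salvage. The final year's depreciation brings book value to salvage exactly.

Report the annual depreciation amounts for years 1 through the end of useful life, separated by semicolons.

$56,879; $39,815; $27,871; $19,509; $39,024

Depreciable base = $189,598 − $6,500 = $183,098.
Year 1: ⌊$189,598 × 150%/5⌋ = $56,879. Book value $132,719.
Year 2: ⌊$132,719 × 150%/5⌋ = $39,815. Book value $92,904.
Year 3: ⌊$92,904 × 150%/5⌋ = $27,871. Book value $65,033.
Year 4: ⌊$65,033 × 150%/5⌋ = $19,509. Book value $45,524.
Year 5 (final): $45,524 − $6,500 = $39,024. Book value $6,500.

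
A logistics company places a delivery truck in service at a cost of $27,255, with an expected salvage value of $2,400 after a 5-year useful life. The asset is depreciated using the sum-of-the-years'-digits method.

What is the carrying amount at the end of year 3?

Depreciable base = $27,255 − $2,400 = $24,855.
Sum of the years' digits = 5+4+3+2+1 = 15.
Year 1: $24,855 × 5/15 = $8,285. Book value $18,970.
Year 2: $24,855 × 4/15 = $6,628. Book value $12,342.
Year 3: $24,855 × 3/15 = $4,971. Book value $7,371.

$7,371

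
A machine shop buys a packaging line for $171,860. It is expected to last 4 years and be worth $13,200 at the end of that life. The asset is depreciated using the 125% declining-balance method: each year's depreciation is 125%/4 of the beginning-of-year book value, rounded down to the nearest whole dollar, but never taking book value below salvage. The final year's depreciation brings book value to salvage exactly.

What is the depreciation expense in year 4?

Depreciable base = $171,860 − $13,200 = $158,660.
Year 1: ⌊$171,860 × 125%/4⌋ = $53,706. Book value $118,154.
Year 2: ⌊$118,154 × 125%/4⌋ = $36,923. Book value $81,231.
Year 3: ⌊$81,231 × 125%/4⌋ = $25,384. Book value $55,847.
Year 4 (final): $55,847 − $13,200 = $42,647. Book value $13,200.

$42,647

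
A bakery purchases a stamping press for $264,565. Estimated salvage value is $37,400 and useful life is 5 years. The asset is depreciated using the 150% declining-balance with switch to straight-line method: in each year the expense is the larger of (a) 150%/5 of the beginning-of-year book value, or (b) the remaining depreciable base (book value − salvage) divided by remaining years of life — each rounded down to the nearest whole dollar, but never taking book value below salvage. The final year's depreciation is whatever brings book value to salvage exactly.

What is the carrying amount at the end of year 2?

Depreciable base = $264,565 − $37,400 = $227,165.
Year 1: DB = ⌊$264,565 × 150%/5⌋ = $79,369; SL = ⌊$227,165/5⌋ = $45,433 → take DB $79,369. Book value $185,196.
Year 2: DB = ⌊$185,196 × 150%/5⌋ = $55,558; SL = ⌊$147,796/4⌋ = $36,949 → take DB $55,558. Book value $129,638.

$129,638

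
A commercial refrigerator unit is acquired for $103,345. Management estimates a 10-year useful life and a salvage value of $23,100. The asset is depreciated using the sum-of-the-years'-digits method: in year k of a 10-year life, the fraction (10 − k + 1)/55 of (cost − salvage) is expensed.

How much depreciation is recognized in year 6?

Depreciable base = $103,345 − $23,100 = $80,245.
Sum of the years' digits = 10+9+8+7+6+5+4+3+2+1 = 55.
Year 1: $80,245 × 10/55 = $14,590. Book value $88,755.
Year 2: $80,245 × 9/55 = $13,131. Book value $75,624.
Year 3: $80,245 × 8/55 = $11,672. Book value $63,952.
Year 4: $80,245 × 7/55 = $10,213. Book value $53,739.
Year 5: $80,245 × 6/55 = $8,754. Book value $44,985.
Year 6: $80,245 × 5/55 = $7,295. Book value $37,690.

$7,295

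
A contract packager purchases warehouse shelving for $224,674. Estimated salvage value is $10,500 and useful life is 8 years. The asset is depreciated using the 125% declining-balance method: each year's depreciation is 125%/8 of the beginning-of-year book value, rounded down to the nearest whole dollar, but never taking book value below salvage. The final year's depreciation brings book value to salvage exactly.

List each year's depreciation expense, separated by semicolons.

$35,105; $29,620; $24,992; $21,087; $17,792; $15,012; $12,666; $57,900

Depreciable base = $224,674 − $10,500 = $214,174.
Year 1: ⌊$224,674 × 125%/8⌋ = $35,105. Book value $189,569.
Year 2: ⌊$189,569 × 125%/8⌋ = $29,620. Book value $159,949.
Year 3: ⌊$159,949 × 125%/8⌋ = $24,992. Book value $134,957.
Year 4: ⌊$134,957 × 125%/8⌋ = $21,087. Book value $113,870.
Year 5: ⌊$113,870 × 125%/8⌋ = $17,792. Book value $96,078.
Year 6: ⌊$96,078 × 125%/8⌋ = $15,012. Book value $81,066.
Year 7: ⌊$81,066 × 125%/8⌋ = $12,666. Book value $68,400.
Year 8 (final): $68,400 − $10,500 = $57,900. Book value $10,500.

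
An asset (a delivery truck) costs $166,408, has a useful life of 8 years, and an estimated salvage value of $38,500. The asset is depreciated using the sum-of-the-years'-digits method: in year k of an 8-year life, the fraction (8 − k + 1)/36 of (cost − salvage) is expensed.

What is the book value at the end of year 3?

Depreciable base = $166,408 − $38,500 = $127,908.
Sum of the years' digits = 8+7+6+5+4+3+2+1 = 36.
Year 1: $127,908 × 8/36 = $28,424. Book value $137,984.
Year 2: $127,908 × 7/36 = $24,871. Book value $113,113.
Year 3: $127,908 × 6/36 = $21,318. Book value $91,795.

$91,795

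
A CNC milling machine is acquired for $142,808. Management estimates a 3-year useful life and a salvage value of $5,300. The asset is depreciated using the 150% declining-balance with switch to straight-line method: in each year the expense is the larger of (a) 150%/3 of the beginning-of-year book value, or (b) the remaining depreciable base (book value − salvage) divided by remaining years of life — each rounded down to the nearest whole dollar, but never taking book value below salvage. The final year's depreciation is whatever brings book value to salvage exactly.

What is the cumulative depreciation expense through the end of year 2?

$107,106

Depreciable base = $142,808 − $5,300 = $137,508.
Year 1: DB = ⌊$142,808 × 150%/3⌋ = $71,404; SL = ⌊$137,508/3⌋ = $45,836 → take DB $71,404. Book value $71,404.
Year 2: DB = ⌊$71,404 × 150%/3⌋ = $35,702; SL = ⌊$66,104/2⌋ = $33,052 → take DB $35,702. Book value $35,702.
Accumulated through year 2 = $142,808 − $35,702 = $107,106.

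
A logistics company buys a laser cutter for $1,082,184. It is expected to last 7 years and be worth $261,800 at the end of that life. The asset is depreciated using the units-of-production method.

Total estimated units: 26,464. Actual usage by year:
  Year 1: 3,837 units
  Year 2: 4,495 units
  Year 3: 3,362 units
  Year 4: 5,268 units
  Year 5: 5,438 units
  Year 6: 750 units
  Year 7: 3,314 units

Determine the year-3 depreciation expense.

Depreciable base = $1,082,184 − $261,800 = $820,384.
Rate = $820,384 / 26,464 units = $31 per unit.
Year 1: 3,837 × $31 = $118,947. Book value $963,237.
Year 2: 4,495 × $31 = $139,345. Book value $823,892.
Year 3: 3,362 × $31 = $104,222. Book value $719,670.

$104,222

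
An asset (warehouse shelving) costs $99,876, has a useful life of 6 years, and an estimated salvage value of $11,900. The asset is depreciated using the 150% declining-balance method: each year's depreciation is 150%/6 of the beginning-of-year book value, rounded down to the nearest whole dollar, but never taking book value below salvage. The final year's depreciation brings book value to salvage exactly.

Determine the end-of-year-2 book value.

$56,181

Depreciable base = $99,876 − $11,900 = $87,976.
Year 1: ⌊$99,876 × 150%/6⌋ = $24,969. Book value $74,907.
Year 2: ⌊$74,907 × 150%/6⌋ = $18,726. Book value $56,181.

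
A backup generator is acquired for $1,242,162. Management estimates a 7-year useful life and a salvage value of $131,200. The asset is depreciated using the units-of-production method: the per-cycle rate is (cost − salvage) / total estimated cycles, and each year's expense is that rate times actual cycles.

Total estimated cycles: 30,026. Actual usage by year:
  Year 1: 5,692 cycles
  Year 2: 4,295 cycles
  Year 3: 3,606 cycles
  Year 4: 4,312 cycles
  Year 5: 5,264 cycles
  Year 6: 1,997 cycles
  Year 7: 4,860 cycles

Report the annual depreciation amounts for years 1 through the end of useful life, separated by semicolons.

Depreciable base = $1,242,162 − $131,200 = $1,110,962.
Rate = $1,110,962 / 30,026 cycles = $37 per cycle.
Year 1: 5,692 × $37 = $210,604. Book value $1,031,558.
Year 2: 4,295 × $37 = $158,915. Book value $872,643.
Year 3: 3,606 × $37 = $133,422. Book value $739,221.
Year 4: 4,312 × $37 = $159,544. Book value $579,677.
Year 5: 5,264 × $37 = $194,768. Book value $384,909.
Year 6: 1,997 × $37 = $73,889. Book value $311,020.
Year 7: 4,860 × $37 = $179,820. Book value $131,200.

$210,604; $158,915; $133,422; $159,544; $194,768; $73,889; $179,820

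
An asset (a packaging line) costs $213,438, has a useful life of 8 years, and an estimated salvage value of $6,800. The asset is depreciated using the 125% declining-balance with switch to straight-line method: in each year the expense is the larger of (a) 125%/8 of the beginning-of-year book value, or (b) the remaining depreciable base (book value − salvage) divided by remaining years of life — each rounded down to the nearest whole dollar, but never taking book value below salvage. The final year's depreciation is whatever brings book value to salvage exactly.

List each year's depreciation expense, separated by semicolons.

$33,349; $28,138; $24,191; $24,192; $24,192; $24,192; $24,192; $24,192

Depreciable base = $213,438 − $6,800 = $206,638.
Year 1: DB = ⌊$213,438 × 125%/8⌋ = $33,349; SL = ⌊$206,638/8⌋ = $25,829 → take DB $33,349. Book value $180,089.
Year 2: DB = ⌊$180,089 × 125%/8⌋ = $28,138; SL = ⌊$173,289/7⌋ = $24,755 → take DB $28,138. Book value $151,951.
Year 3: DB = ⌊$151,951 × 125%/8⌋ = $23,742; SL = ⌊$145,151/6⌋ = $24,191 → take SL $24,191. Book value $127,760.
Year 4: DB = ⌊$127,760 × 125%/8⌋ = $19,962; SL = ⌊$120,960/5⌋ = $24,192 → take SL $24,192. Book value $103,568.
Year 5: DB = ⌊$103,568 × 125%/8⌋ = $16,182; SL = ⌊$96,768/4⌋ = $24,192 → take SL $24,192. Book value $79,376.
Year 6: DB = ⌊$79,376 × 125%/8⌋ = $12,402; SL = ⌊$72,576/3⌋ = $24,192 → take SL $24,192. Book value $55,184.
Year 7: DB = ⌊$55,184 × 125%/8⌋ = $8,622; SL = ⌊$48,384/2⌋ = $24,192 → take SL $24,192. Book value $30,992.
Year 8 (final): $30,992 − $6,800 = $24,192. Book value $6,800.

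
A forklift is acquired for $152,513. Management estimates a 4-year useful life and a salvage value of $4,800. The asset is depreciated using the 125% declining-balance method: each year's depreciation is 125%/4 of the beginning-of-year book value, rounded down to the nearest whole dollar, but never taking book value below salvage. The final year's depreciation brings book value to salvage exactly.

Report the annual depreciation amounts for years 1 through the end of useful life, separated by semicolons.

Depreciable base = $152,513 − $4,800 = $147,713.
Year 1: ⌊$152,513 × 125%/4⌋ = $47,660. Book value $104,853.
Year 2: ⌊$104,853 × 125%/4⌋ = $32,766. Book value $72,087.
Year 3: ⌊$72,087 × 125%/4⌋ = $22,527. Book value $49,560.
Year 4 (final): $49,560 − $4,800 = $44,760. Book value $4,800.

$47,660; $32,766; $22,527; $44,760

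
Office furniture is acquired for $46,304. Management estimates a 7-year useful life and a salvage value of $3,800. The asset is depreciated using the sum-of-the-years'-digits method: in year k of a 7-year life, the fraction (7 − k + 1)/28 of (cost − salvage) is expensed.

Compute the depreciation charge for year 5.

$4,554

Depreciable base = $46,304 − $3,800 = $42,504.
Sum of the years' digits = 7+6+5+4+3+2+1 = 28.
Year 1: $42,504 × 7/28 = $10,626. Book value $35,678.
Year 2: $42,504 × 6/28 = $9,108. Book value $26,570.
Year 3: $42,504 × 5/28 = $7,590. Book value $18,980.
Year 4: $42,504 × 4/28 = $6,072. Book value $12,908.
Year 5: $42,504 × 3/28 = $4,554. Book value $8,354.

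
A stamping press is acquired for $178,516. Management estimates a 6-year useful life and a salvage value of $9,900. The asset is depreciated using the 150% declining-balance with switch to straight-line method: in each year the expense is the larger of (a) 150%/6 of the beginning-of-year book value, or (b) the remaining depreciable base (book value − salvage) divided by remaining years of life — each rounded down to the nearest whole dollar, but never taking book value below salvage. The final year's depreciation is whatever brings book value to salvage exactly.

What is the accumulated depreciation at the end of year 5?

$146,812

Depreciable base = $178,516 − $9,900 = $168,616.
Year 1: DB = ⌊$178,516 × 150%/6⌋ = $44,629; SL = ⌊$168,616/6⌋ = $28,102 → take DB $44,629. Book value $133,887.
Year 2: DB = ⌊$133,887 × 150%/6⌋ = $33,471; SL = ⌊$123,987/5⌋ = $24,797 → take DB $33,471. Book value $100,416.
Year 3: DB = ⌊$100,416 × 150%/6⌋ = $25,104; SL = ⌊$90,516/4⌋ = $22,629 → take DB $25,104. Book value $75,312.
Year 4: DB = ⌊$75,312 × 150%/6⌋ = $18,828; SL = ⌊$65,412/3⌋ = $21,804 → take SL $21,804. Book value $53,508.
Year 5: DB = ⌊$53,508 × 150%/6⌋ = $13,377; SL = ⌊$43,608/2⌋ = $21,804 → take SL $21,804. Book value $31,704.
Accumulated through year 5 = $178,516 − $31,704 = $146,812.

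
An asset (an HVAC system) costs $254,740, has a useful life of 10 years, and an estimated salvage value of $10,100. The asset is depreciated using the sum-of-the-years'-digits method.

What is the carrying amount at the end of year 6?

$54,580

Depreciable base = $254,740 − $10,100 = $244,640.
Sum of the years' digits = 10+9+8+7+6+5+4+3+2+1 = 55.
Year 1: $244,640 × 10/55 = $44,480. Book value $210,260.
Year 2: $244,640 × 9/55 = $40,032. Book value $170,228.
Year 3: $244,640 × 8/55 = $35,584. Book value $134,644.
Year 4: $244,640 × 7/55 = $31,136. Book value $103,508.
Year 5: $244,640 × 6/55 = $26,688. Book value $76,820.
Year 6: $244,640 × 5/55 = $22,240. Book value $54,580.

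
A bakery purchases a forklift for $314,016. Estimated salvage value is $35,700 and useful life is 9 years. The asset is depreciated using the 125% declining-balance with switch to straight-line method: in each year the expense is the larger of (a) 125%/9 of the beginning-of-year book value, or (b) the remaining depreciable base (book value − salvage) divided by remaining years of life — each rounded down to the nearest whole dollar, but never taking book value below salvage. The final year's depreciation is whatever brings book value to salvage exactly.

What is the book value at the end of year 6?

Depreciable base = $314,016 − $35,700 = $278,316.
Year 1: DB = ⌊$314,016 × 125%/9⌋ = $43,613; SL = ⌊$278,316/9⌋ = $30,924 → take DB $43,613. Book value $270,403.
Year 2: DB = ⌊$270,403 × 125%/9⌋ = $37,555; SL = ⌊$234,703/8⌋ = $29,337 → take DB $37,555. Book value $232,848.
Year 3: DB = ⌊$232,848 × 125%/9⌋ = $32,340; SL = ⌊$197,148/7⌋ = $28,164 → take DB $32,340. Book value $200,508.
Year 4: DB = ⌊$200,508 × 125%/9⌋ = $27,848; SL = ⌊$164,808/6⌋ = $27,468 → take DB $27,848. Book value $172,660.
Year 5: DB = ⌊$172,660 × 125%/9⌋ = $23,980; SL = ⌊$136,960/5⌋ = $27,392 → take SL $27,392. Book value $145,268.
Year 6: DB = ⌊$145,268 × 125%/9⌋ = $20,176; SL = ⌊$109,568/4⌋ = $27,392 → take SL $27,392. Book value $117,876.

$117,876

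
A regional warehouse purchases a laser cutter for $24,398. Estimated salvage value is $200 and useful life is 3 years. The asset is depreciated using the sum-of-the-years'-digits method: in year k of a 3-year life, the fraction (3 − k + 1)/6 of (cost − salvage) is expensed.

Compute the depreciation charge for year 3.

Depreciable base = $24,398 − $200 = $24,198.
Sum of the years' digits = 3+2+1 = 6.
Year 1: $24,198 × 3/6 = $12,099. Book value $12,299.
Year 2: $24,198 × 2/6 = $8,066. Book value $4,233.
Year 3: $24,198 × 1/6 = $4,033. Book value $200.

$4,033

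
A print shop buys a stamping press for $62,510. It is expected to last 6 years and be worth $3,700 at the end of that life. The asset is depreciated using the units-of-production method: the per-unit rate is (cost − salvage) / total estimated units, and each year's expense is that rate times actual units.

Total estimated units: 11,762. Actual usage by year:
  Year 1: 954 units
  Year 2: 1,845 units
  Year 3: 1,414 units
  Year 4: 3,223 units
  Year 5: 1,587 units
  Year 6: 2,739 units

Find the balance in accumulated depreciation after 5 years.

$45,115

Depreciable base = $62,510 − $3,700 = $58,810.
Rate = $58,810 / 11,762 units = $5 per unit.
Year 1: 954 × $5 = $4,770. Book value $57,740.
Year 2: 1,845 × $5 = $9,225. Book value $48,515.
Year 3: 1,414 × $5 = $7,070. Book value $41,445.
Year 4: 3,223 × $5 = $16,115. Book value $25,330.
Year 5: 1,587 × $5 = $7,935. Book value $17,395.
Accumulated through year 5 = $62,510 − $17,395 = $45,115.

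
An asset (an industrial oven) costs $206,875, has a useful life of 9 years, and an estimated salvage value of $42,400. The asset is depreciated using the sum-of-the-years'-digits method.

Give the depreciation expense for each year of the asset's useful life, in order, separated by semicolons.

Depreciable base = $206,875 − $42,400 = $164,475.
Sum of the years' digits = 9+8+7+6+5+4+3+2+1 = 45.
Year 1: $164,475 × 9/45 = $32,895. Book value $173,980.
Year 2: $164,475 × 8/45 = $29,240. Book value $144,740.
Year 3: $164,475 × 7/45 = $25,585. Book value $119,155.
Year 4: $164,475 × 6/45 = $21,930. Book value $97,225.
Year 5: $164,475 × 5/45 = $18,275. Book value $78,950.
Year 6: $164,475 × 4/45 = $14,620. Book value $64,330.
Year 7: $164,475 × 3/45 = $10,965. Book value $53,365.
Year 8: $164,475 × 2/45 = $7,310. Book value $46,055.
Year 9: $164,475 × 1/45 = $3,655. Book value $42,400.

$32,895; $29,240; $25,585; $21,930; $18,275; $14,620; $10,965; $7,310; $3,655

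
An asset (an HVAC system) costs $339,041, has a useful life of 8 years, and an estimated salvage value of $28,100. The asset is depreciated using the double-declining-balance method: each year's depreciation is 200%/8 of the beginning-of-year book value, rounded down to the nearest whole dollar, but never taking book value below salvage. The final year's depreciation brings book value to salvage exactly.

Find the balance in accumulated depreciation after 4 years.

Depreciable base = $339,041 − $28,100 = $310,941.
Year 1: ⌊$339,041 × 200%/8⌋ = $84,760. Book value $254,281.
Year 2: ⌊$254,281 × 200%/8⌋ = $63,570. Book value $190,711.
Year 3: ⌊$190,711 × 200%/8⌋ = $47,677. Book value $143,034.
Year 4: ⌊$143,034 × 200%/8⌋ = $35,758. Book value $107,276.
Accumulated through year 4 = $339,041 − $107,276 = $231,765.

$231,765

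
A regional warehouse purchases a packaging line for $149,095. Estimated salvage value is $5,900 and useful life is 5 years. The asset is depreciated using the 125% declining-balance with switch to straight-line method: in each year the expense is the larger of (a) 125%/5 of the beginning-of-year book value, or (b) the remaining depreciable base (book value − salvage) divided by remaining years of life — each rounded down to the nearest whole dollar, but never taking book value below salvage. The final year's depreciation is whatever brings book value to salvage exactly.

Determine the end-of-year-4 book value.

$31,889

Depreciable base = $149,095 − $5,900 = $143,195.
Year 1: DB = ⌊$149,095 × 125%/5⌋ = $37,273; SL = ⌊$143,195/5⌋ = $28,639 → take DB $37,273. Book value $111,822.
Year 2: DB = ⌊$111,822 × 125%/5⌋ = $27,955; SL = ⌊$105,922/4⌋ = $26,480 → take DB $27,955. Book value $83,867.
Year 3: DB = ⌊$83,867 × 125%/5⌋ = $20,966; SL = ⌊$77,967/3⌋ = $25,989 → take SL $25,989. Book value $57,878.
Year 4: DB = ⌊$57,878 × 125%/5⌋ = $14,469; SL = ⌊$51,978/2⌋ = $25,989 → take SL $25,989. Book value $31,889.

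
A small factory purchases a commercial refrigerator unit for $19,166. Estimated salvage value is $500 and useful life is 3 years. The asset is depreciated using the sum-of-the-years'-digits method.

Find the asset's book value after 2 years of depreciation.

$3,611

Depreciable base = $19,166 − $500 = $18,666.
Sum of the years' digits = 3+2+1 = 6.
Year 1: $18,666 × 3/6 = $9,333. Book value $9,833.
Year 2: $18,666 × 2/6 = $6,222. Book value $3,611.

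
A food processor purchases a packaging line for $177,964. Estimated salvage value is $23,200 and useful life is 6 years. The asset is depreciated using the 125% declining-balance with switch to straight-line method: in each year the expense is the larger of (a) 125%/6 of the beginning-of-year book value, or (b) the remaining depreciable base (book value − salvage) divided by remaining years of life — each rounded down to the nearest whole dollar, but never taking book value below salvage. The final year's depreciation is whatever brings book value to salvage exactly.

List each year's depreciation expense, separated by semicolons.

Depreciable base = $177,964 − $23,200 = $154,764.
Year 1: DB = ⌊$177,964 × 125%/6⌋ = $37,075; SL = ⌊$154,764/6⌋ = $25,794 → take DB $37,075. Book value $140,889.
Year 2: DB = ⌊$140,889 × 125%/6⌋ = $29,351; SL = ⌊$117,689/5⌋ = $23,537 → take DB $29,351. Book value $111,538.
Year 3: DB = ⌊$111,538 × 125%/6⌋ = $23,237; SL = ⌊$88,338/4⌋ = $22,084 → take DB $23,237. Book value $88,301.
Year 4: DB = ⌊$88,301 × 125%/6⌋ = $18,396; SL = ⌊$65,101/3⌋ = $21,700 → take SL $21,700. Book value $66,601.
Year 5: DB = ⌊$66,601 × 125%/6⌋ = $13,875; SL = ⌊$43,401/2⌋ = $21,700 → take SL $21,700. Book value $44,901.
Year 6 (final): $44,901 − $23,200 = $21,701. Book value $23,200.

$37,075; $29,351; $23,237; $21,700; $21,700; $21,701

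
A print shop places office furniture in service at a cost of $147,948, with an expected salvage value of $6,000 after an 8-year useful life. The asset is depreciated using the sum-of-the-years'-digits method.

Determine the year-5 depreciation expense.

$15,772

Depreciable base = $147,948 − $6,000 = $141,948.
Sum of the years' digits = 8+7+6+5+4+3+2+1 = 36.
Year 1: $141,948 × 8/36 = $31,544. Book value $116,404.
Year 2: $141,948 × 7/36 = $27,601. Book value $88,803.
Year 3: $141,948 × 6/36 = $23,658. Book value $65,145.
Year 4: $141,948 × 5/36 = $19,715. Book value $45,430.
Year 5: $141,948 × 4/36 = $15,772. Book value $29,658.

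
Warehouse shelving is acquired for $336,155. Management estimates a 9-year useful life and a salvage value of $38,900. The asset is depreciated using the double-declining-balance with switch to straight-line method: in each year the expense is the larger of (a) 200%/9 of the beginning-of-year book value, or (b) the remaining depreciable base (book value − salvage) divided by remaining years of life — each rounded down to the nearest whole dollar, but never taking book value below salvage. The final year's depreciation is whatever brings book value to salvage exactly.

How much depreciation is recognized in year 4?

$35,147

Depreciable base = $336,155 − $38,900 = $297,255.
Year 1: DB = ⌊$336,155 × 200%/9⌋ = $74,701; SL = ⌊$297,255/9⌋ = $33,028 → take DB $74,701. Book value $261,454.
Year 2: DB = ⌊$261,454 × 200%/9⌋ = $58,100; SL = ⌊$222,554/8⌋ = $27,819 → take DB $58,100. Book value $203,354.
Year 3: DB = ⌊$203,354 × 200%/9⌋ = $45,189; SL = ⌊$164,454/7⌋ = $23,493 → take DB $45,189. Book value $158,165.
Year 4: DB = ⌊$158,165 × 200%/9⌋ = $35,147; SL = ⌊$119,265/6⌋ = $19,877 → take DB $35,147. Book value $123,018.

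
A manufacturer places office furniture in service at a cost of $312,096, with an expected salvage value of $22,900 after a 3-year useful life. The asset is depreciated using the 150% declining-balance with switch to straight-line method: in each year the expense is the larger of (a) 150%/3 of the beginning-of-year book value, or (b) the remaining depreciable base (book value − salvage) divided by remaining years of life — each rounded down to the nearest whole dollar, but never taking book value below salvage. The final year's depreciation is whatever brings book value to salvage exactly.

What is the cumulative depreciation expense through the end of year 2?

Depreciable base = $312,096 − $22,900 = $289,196.
Year 1: DB = ⌊$312,096 × 150%/3⌋ = $156,048; SL = ⌊$289,196/3⌋ = $96,398 → take DB $156,048. Book value $156,048.
Year 2: DB = ⌊$156,048 × 150%/3⌋ = $78,024; SL = ⌊$133,148/2⌋ = $66,574 → take DB $78,024. Book value $78,024.
Accumulated through year 2 = $312,096 − $78,024 = $234,072.

$234,072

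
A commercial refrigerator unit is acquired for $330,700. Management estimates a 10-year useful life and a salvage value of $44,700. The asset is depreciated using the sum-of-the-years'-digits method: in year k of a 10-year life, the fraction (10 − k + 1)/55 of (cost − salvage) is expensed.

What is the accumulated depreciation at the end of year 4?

Depreciable base = $330,700 − $44,700 = $286,000.
Sum of the years' digits = 10+9+8+7+6+5+4+3+2+1 = 55.
Year 1: $286,000 × 10/55 = $52,000. Book value $278,700.
Year 2: $286,000 × 9/55 = $46,800. Book value $231,900.
Year 3: $286,000 × 8/55 = $41,600. Book value $190,300.
Year 4: $286,000 × 7/55 = $36,400. Book value $153,900.
Accumulated through year 4 = $330,700 − $153,900 = $176,800.

$176,800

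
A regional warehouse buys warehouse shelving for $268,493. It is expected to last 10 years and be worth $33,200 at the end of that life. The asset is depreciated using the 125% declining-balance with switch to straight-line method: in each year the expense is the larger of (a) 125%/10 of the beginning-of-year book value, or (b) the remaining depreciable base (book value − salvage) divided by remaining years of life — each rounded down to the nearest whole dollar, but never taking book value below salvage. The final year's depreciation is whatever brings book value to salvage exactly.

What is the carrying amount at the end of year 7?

$95,294

Depreciable base = $268,493 − $33,200 = $235,293.
Year 1: DB = ⌊$268,493 × 125%/10⌋ = $33,561; SL = ⌊$235,293/10⌋ = $23,529 → take DB $33,561. Book value $234,932.
Year 2: DB = ⌊$234,932 × 125%/10⌋ = $29,366; SL = ⌊$201,732/9⌋ = $22,414 → take DB $29,366. Book value $205,566.
Year 3: DB = ⌊$205,566 × 125%/10⌋ = $25,695; SL = ⌊$172,366/8⌋ = $21,545 → take DB $25,695. Book value $179,871.
Year 4: DB = ⌊$179,871 × 125%/10⌋ = $22,483; SL = ⌊$146,671/7⌋ = $20,953 → take DB $22,483. Book value $157,388.
Year 5: DB = ⌊$157,388 × 125%/10⌋ = $19,673; SL = ⌊$124,188/6⌋ = $20,698 → take SL $20,698. Book value $136,690.
Year 6: DB = ⌊$136,690 × 125%/10⌋ = $17,086; SL = ⌊$103,490/5⌋ = $20,698 → take SL $20,698. Book value $115,992.
Year 7: DB = ⌊$115,992 × 125%/10⌋ = $14,499; SL = ⌊$82,792/4⌋ = $20,698 → take SL $20,698. Book value $95,294.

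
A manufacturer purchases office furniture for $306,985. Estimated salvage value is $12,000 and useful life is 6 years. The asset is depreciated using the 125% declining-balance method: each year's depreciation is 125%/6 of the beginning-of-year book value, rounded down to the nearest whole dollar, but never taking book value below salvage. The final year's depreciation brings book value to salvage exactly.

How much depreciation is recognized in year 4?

Depreciable base = $306,985 − $12,000 = $294,985.
Year 1: ⌊$306,985 × 125%/6⌋ = $63,955. Book value $243,030.
Year 2: ⌊$243,030 × 125%/6⌋ = $50,631. Book value $192,399.
Year 3: ⌊$192,399 × 125%/6⌋ = $40,083. Book value $152,316.
Year 4: ⌊$152,316 × 125%/6⌋ = $31,732. Book value $120,584.

$31,732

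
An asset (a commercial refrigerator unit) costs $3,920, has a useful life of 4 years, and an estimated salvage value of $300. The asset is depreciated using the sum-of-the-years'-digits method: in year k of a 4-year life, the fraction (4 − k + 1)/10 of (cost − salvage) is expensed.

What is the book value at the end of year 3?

Depreciable base = $3,920 − $300 = $3,620.
Sum of the years' digits = 4+3+2+1 = 10.
Year 1: $3,620 × 4/10 = $1,448. Book value $2,472.
Year 2: $3,620 × 3/10 = $1,086. Book value $1,386.
Year 3: $3,620 × 2/10 = $724. Book value $662.

$662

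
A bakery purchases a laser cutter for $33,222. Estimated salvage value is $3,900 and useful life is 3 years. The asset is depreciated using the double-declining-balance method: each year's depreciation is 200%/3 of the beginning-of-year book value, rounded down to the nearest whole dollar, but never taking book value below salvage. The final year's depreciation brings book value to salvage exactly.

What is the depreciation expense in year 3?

$0

Depreciable base = $33,222 − $3,900 = $29,322.
Year 1: ⌊$33,222 × 200%/3⌋ = $22,148. Book value $11,074.
Year 2: ⌊$11,074 × 200%/3⌋ = $7,382, capped at $7,174. Book value $3,900.
Year 3 (final): $3,900 − $3,900 = $0. Book value $3,900.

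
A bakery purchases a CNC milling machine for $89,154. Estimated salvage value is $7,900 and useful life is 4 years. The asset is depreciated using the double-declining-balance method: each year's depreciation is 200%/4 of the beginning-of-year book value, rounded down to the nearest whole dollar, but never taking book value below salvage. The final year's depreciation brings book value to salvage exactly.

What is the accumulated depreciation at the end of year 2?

Depreciable base = $89,154 − $7,900 = $81,254.
Year 1: ⌊$89,154 × 200%/4⌋ = $44,577. Book value $44,577.
Year 2: ⌊$44,577 × 200%/4⌋ = $22,288. Book value $22,289.
Accumulated through year 2 = $89,154 − $22,289 = $66,865.

$66,865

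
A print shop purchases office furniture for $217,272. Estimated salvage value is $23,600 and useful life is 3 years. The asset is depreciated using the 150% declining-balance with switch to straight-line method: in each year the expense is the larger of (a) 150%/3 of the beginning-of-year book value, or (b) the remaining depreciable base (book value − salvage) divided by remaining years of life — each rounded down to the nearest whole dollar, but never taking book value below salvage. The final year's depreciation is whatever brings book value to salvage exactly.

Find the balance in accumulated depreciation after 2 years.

$162,954

Depreciable base = $217,272 − $23,600 = $193,672.
Year 1: DB = ⌊$217,272 × 150%/3⌋ = $108,636; SL = ⌊$193,672/3⌋ = $64,557 → take DB $108,636. Book value $108,636.
Year 2: DB = ⌊$108,636 × 150%/3⌋ = $54,318; SL = ⌊$85,036/2⌋ = $42,518 → take DB $54,318. Book value $54,318.
Accumulated through year 2 = $217,272 − $54,318 = $162,954.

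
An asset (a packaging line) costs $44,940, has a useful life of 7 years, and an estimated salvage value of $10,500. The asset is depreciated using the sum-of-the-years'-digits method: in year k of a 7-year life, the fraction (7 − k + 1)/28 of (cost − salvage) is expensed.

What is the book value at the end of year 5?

$14,190

Depreciable base = $44,940 − $10,500 = $34,440.
Sum of the years' digits = 7+6+5+4+3+2+1 = 28.
Year 1: $34,440 × 7/28 = $8,610. Book value $36,330.
Year 2: $34,440 × 6/28 = $7,380. Book value $28,950.
Year 3: $34,440 × 5/28 = $6,150. Book value $22,800.
Year 4: $34,440 × 4/28 = $4,920. Book value $17,880.
Year 5: $34,440 × 3/28 = $3,690. Book value $14,190.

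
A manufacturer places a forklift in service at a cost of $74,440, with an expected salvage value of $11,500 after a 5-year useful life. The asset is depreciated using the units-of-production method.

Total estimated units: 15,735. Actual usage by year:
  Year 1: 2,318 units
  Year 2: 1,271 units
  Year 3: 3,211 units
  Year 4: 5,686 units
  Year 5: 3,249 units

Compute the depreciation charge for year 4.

Depreciable base = $74,440 − $11,500 = $62,940.
Rate = $62,940 / 15,735 units = $4 per unit.
Year 1: 2,318 × $4 = $9,272. Book value $65,168.
Year 2: 1,271 × $4 = $5,084. Book value $60,084.
Year 3: 3,211 × $4 = $12,844. Book value $47,240.
Year 4: 5,686 × $4 = $22,744. Book value $24,496.

$22,744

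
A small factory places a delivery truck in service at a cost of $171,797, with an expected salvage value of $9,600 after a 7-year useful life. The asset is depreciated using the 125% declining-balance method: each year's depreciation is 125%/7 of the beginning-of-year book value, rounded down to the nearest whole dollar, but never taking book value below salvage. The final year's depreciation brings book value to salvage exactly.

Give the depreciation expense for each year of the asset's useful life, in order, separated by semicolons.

Depreciable base = $171,797 − $9,600 = $162,197.
Year 1: ⌊$171,797 × 125%/7⌋ = $30,678. Book value $141,119.
Year 2: ⌊$141,119 × 125%/7⌋ = $25,199. Book value $115,920.
Year 3: ⌊$115,920 × 125%/7⌋ = $20,700. Book value $95,220.
Year 4: ⌊$95,220 × 125%/7⌋ = $17,003. Book value $78,217.
Year 5: ⌊$78,217 × 125%/7⌋ = $13,967. Book value $64,250.
Year 6: ⌊$64,250 × 125%/7⌋ = $11,473. Book value $52,777.
Year 7 (final): $52,777 − $9,600 = $43,177. Book value $9,600.

$30,678; $25,199; $20,700; $17,003; $13,967; $11,473; $43,177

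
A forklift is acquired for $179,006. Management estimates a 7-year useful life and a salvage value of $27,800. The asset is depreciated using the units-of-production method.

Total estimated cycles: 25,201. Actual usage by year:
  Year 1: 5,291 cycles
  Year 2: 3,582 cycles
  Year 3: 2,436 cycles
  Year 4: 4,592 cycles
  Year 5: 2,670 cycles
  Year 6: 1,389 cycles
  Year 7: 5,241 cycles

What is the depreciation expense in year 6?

$8,334

Depreciable base = $179,006 − $27,800 = $151,206.
Rate = $151,206 / 25,201 cycles = $6 per cycle.
Year 1: 5,291 × $6 = $31,746. Book value $147,260.
Year 2: 3,582 × $6 = $21,492. Book value $125,768.
Year 3: 2,436 × $6 = $14,616. Book value $111,152.
Year 4: 4,592 × $6 = $27,552. Book value $83,600.
Year 5: 2,670 × $6 = $16,020. Book value $67,580.
Year 6: 1,389 × $6 = $8,334. Book value $59,246.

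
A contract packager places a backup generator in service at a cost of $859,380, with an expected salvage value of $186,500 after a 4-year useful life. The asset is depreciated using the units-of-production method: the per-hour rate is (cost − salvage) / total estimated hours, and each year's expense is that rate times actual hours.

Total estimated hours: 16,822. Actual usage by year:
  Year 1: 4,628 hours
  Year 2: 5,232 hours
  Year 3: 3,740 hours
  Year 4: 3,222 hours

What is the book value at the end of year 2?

$464,980

Depreciable base = $859,380 − $186,500 = $672,880.
Rate = $672,880 / 16,822 hours = $40 per hour.
Year 1: 4,628 × $40 = $185,120. Book value $674,260.
Year 2: 5,232 × $40 = $209,280. Book value $464,980.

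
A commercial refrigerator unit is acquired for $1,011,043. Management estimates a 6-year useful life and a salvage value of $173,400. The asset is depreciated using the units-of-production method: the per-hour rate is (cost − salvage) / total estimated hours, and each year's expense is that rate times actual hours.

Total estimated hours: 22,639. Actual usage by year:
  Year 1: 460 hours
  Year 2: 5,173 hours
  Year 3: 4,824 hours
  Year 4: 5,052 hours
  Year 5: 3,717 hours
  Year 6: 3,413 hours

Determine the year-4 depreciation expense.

Depreciable base = $1,011,043 − $173,400 = $837,643.
Rate = $837,643 / 22,639 hours = $37 per hour.
Year 1: 460 × $37 = $17,020. Book value $994,023.
Year 2: 5,173 × $37 = $191,401. Book value $802,622.
Year 3: 4,824 × $37 = $178,488. Book value $624,134.
Year 4: 5,052 × $37 = $186,924. Book value $437,210.

$186,924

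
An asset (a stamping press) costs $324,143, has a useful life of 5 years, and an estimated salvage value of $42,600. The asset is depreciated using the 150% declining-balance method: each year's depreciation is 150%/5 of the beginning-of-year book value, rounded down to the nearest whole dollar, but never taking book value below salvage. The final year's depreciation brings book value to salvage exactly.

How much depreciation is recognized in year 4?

Depreciable base = $324,143 − $42,600 = $281,543.
Year 1: ⌊$324,143 × 150%/5⌋ = $97,242. Book value $226,901.
Year 2: ⌊$226,901 × 150%/5⌋ = $68,070. Book value $158,831.
Year 3: ⌊$158,831 × 150%/5⌋ = $47,649. Book value $111,182.
Year 4: ⌊$111,182 × 150%/5⌋ = $33,354. Book value $77,828.

$33,354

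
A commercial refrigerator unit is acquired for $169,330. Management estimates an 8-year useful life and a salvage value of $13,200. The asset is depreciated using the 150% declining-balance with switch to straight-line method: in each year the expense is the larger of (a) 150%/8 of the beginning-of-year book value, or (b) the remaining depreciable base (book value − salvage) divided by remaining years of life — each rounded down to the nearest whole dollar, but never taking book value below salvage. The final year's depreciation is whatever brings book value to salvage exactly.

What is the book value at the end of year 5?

Depreciable base = $169,330 − $13,200 = $156,130.
Year 1: DB = ⌊$169,330 × 150%/8⌋ = $31,749; SL = ⌊$156,130/8⌋ = $19,516 → take DB $31,749. Book value $137,581.
Year 2: DB = ⌊$137,581 × 150%/8⌋ = $25,796; SL = ⌊$124,381/7⌋ = $17,768 → take DB $25,796. Book value $111,785.
Year 3: DB = ⌊$111,785 × 150%/8⌋ = $20,959; SL = ⌊$98,585/6⌋ = $16,430 → take DB $20,959. Book value $90,826.
Year 4: DB = ⌊$90,826 × 150%/8⌋ = $17,029; SL = ⌊$77,626/5⌋ = $15,525 → take DB $17,029. Book value $73,797.
Year 5: DB = ⌊$73,797 × 150%/8⌋ = $13,836; SL = ⌊$60,597/4⌋ = $15,149 → take SL $15,149. Book value $58,648.

$58,648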